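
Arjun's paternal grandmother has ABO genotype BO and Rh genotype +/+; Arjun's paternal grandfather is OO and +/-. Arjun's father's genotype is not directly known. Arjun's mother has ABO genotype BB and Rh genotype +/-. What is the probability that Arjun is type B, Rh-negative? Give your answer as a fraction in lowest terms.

Arjun's father's ABO genotype from BO × OO: 1/2 BO, 1/2 OO.
Crossing each possibility with the mother BB and summing P(type B): 1/2·1 + 1/2·1 = 1.
Similarly for Rh via the father's Rh distribution: P(Rh-) = 1/8.
Independent loci: 1 × 1/8 = 1/8.

1/8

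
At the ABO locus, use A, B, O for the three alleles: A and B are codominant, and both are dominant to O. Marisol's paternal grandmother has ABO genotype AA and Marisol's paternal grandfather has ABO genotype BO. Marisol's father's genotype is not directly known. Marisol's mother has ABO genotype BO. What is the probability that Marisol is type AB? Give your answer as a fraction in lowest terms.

1/4

Marisol's father's ABO genotype from AA × BO: 1/2 AB, 1/2 AO.
Crossing each possibility with the mother BO and summing P(type AB): 1/2·1/4 + 1/2·1/4 = 1/4.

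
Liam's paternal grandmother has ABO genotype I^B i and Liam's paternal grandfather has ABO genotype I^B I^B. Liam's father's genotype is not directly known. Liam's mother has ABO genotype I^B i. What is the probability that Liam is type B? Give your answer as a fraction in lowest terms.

7/8

Liam's father's ABO genotype from I^B i × I^B I^B: 1/2 I^B I^B, 1/2 I^B i.
Crossing each possibility with the mother I^B i and summing P(type B): 1/2·1 + 1/2·3/4 = 7/8.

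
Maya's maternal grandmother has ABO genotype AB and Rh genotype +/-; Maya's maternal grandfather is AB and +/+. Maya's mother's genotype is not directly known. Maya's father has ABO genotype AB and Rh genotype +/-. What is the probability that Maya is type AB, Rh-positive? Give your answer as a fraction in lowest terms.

Maya's mother's ABO genotype from AB × AB: 1/4 AA, 1/2 AB, 1/4 BB.
Crossing each possibility with the father AB and summing P(type AB): 1/4·1/2 + 1/2·1/2 + 1/4·1/2 = 1/2.
Similarly for Rh via the mother's Rh distribution: P(Rh+) = 7/8.
Independent loci: 1/2 × 7/8 = 7/16.

7/16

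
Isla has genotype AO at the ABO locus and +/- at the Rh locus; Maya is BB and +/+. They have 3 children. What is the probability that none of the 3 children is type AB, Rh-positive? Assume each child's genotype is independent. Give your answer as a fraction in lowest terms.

1/8

ABO cross AO × BB → 1/2 B, 1/2 AB.
Rh cross +/- × +/+ → 1 Rh+; so P(type AB, Rh-positive) = 1/2 × 1 = 1/2 per child.
P(not type AB, Rh-positive) = 1/2 for one child; (1/2)^3 = 1/8.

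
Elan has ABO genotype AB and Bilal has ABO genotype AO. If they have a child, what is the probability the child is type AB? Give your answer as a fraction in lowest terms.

ABO cross AB × AO → offspring phenotypes: 1/2 A, 1/4 B, 1/4 AB.
So P(type AB) = 1/4.

1/4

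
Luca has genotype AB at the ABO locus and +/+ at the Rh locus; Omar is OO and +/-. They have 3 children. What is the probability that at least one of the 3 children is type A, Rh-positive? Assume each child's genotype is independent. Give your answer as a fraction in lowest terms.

ABO cross AB × OO → 1/2 A, 1/2 B.
Rh cross +/+ × +/- → 1 Rh+; so P(type A, Rh-positive) = 1/2 × 1 = 1/2 per child.
P(none) = (1/2)^3 = 1/8; P(at least one) = 1 − 1/8 = 7/8.

7/8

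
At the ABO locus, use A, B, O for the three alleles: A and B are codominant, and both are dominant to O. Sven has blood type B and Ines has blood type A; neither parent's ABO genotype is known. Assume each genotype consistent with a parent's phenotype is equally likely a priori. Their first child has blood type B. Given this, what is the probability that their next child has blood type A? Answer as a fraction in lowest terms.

Possible genotypes: Sven ∈ {BB, BO}; Ines ∈ {AA, AO}.
Weight each parental genotype pair by prior × P(type-B child):
  BB × AO: posterior weight 2/3; P(next child type A) = 0.
  BO × AO: posterior weight 1/3; P(next child type A) = 1/4.
Weighted sum = 1/12.

1/12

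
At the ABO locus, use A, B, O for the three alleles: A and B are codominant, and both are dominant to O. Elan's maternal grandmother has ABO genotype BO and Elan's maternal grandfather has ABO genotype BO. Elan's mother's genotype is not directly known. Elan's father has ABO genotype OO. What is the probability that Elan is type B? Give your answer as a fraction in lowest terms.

Elan's mother's ABO genotype from BO × BO: 1/4 BB, 1/2 BO, 1/4 OO.
Crossing each possibility with the father OO and summing P(type B): 1/4·1 + 1/2·1/2 + 1/4·0 = 1/2.

1/2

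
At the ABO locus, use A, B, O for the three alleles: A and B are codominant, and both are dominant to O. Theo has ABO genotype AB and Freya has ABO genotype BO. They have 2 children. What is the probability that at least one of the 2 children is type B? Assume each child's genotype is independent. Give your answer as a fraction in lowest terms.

3/4

ABO cross AB × BO → 1/4 A, 1/2 B, 1/4 AB.
So P(type B) = 1/2 per child.
P(none) = (1/2)^2 = 1/4; P(at least one) = 1 − 1/4 = 3/4.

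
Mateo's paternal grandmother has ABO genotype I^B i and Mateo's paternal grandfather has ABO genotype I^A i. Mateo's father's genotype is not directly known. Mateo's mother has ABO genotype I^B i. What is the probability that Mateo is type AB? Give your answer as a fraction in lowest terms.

1/8

Mateo's father's ABO genotype from I^B i × I^A i: 1/4 I^A I^B, 1/4 I^A i, 1/4 I^B i, 1/4 i i.
Crossing each possibility with the mother I^B i and summing P(type AB): 1/4·1/4 + 1/4·1/4 + 1/4·0 + 1/4·0 = 1/8.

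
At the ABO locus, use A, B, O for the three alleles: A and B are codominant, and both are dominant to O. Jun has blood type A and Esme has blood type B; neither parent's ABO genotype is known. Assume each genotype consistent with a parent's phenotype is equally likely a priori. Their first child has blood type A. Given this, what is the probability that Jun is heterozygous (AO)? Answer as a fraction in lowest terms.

1/3

Possible genotypes: Jun ∈ {AA, AO}; Esme ∈ {BB, BO}.
Weight each parental genotype pair by prior × P(type-A child):
  AA × BO: posterior weight 2/3.
  AO × BO: posterior weight 1/3.
Sum the posterior weight over pairs where Jun is AO: 1/3.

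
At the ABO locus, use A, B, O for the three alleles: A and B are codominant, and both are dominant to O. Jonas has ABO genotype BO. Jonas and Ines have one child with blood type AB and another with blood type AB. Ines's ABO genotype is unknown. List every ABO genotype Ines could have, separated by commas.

For each candidate genotype of Ines, check whether crossing it with BO can produce every observed child phenotype.
  AA → possible child types {A, AB} ✓
  AB → possible child types {A, B, AB} ✓
  AO → possible child types {O, A, B, AB} ✓
  BB → possible child types {B} ✗
  BO → possible child types {O, B} ✗
  OO → possible child types {O, B} ✗

AA, AB, AO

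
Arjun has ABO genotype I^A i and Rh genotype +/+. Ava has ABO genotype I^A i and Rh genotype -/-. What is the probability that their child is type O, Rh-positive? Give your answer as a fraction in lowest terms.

ABO cross I^A i × I^A i → offspring phenotypes: 1/4 O, 3/4 A.
Rh cross +/+ × -/- → 1 Rh+.
Independent loci: P(type O, Rh-positive) = 1/4 × 1 = 1/4.

1/4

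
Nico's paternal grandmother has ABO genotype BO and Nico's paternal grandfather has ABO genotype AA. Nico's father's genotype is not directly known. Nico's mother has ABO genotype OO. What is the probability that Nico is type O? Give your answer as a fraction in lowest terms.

Nico's father's ABO genotype from BO × AA: 1/2 AB, 1/2 AO.
Crossing each possibility with the mother OO and summing P(type O): 1/2·0 + 1/2·1/2 = 1/4.

1/4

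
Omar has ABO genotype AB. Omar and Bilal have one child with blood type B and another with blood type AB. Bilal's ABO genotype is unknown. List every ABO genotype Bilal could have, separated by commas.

AB, AO, BB, BO

For each candidate genotype of Bilal, check whether crossing it with AB can produce every observed child phenotype.
  AA → possible child types {A, AB} ✗
  AB → possible child types {A, B, AB} ✓
  AO → possible child types {A, B, AB} ✓
  BB → possible child types {B, AB} ✓
  BO → possible child types {A, B, AB} ✓
  OO → possible child types {A, B} ✗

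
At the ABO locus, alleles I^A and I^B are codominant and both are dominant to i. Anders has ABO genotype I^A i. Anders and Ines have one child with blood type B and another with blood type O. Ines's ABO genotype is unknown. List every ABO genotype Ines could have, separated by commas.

I^B i

For each candidate genotype of Ines, check whether crossing it with I^A i can produce every observed child phenotype.
  I^A I^A → possible child types {A} ✗
  I^A I^B → possible child types {A, B, AB} ✗
  I^A i → possible child types {O, A} ✗
  I^B I^B → possible child types {B, AB} ✗
  I^B i → possible child types {O, A, B, AB} ✓
  i i → possible child types {O, A} ✗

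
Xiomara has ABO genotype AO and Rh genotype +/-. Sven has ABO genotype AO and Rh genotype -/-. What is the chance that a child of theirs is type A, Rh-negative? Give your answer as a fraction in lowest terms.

3/8

ABO cross AO × AO → offspring phenotypes: 1/4 O, 3/4 A.
Rh cross +/- × -/- → 1/2 Rh+, 1/2 Rh-.
Independent loci: P(type A, Rh-negative) = 3/4 × 1/2 = 3/8.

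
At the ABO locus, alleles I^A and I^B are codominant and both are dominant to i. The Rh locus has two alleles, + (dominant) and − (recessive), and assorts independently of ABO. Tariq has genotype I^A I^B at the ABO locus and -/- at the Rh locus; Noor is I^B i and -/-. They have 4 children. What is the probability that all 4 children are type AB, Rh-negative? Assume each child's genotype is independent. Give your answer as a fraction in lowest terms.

ABO cross I^A I^B × I^B i → 1/4 A, 1/2 B, 1/4 AB.
Rh cross -/- × -/- → 1 Rh-; so P(type AB, Rh-negative) = 1/4 × 1 = 1/4 per child.
All 4 independent: (1/4)^4 = 1/256.

1/256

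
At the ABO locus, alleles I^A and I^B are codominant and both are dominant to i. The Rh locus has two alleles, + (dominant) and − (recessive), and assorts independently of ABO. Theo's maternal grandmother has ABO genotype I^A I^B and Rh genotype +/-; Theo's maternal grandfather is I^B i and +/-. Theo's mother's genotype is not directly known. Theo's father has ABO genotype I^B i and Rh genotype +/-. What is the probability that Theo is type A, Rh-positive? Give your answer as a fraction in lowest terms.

Theo's mother's ABO genotype from I^A I^B × I^B i: 1/4 I^A I^B, 1/4 I^A i, 1/4 I^B I^B, 1/4 I^B i.
Crossing each possibility with the father I^B i and summing P(type A): 1/4·1/4 + 1/4·1/4 + 1/4·0 + 1/4·0 = 1/8.
Similarly for Rh via the mother's Rh distribution: P(Rh+) = 3/4.
Independent loci: 1/8 × 3/4 = 3/32.

3/32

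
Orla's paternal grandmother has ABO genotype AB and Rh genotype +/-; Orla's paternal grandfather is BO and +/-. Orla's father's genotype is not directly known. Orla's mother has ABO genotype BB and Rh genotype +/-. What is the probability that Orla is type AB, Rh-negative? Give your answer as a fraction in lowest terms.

Orla's father's ABO genotype from AB × BO: 1/4 AB, 1/4 AO, 1/4 BB, 1/4 BO.
Crossing each possibility with the mother BB and summing P(type AB): 1/4·1/2 + 1/4·1/2 + 1/4·0 + 1/4·0 = 1/4.
Similarly for Rh via the father's Rh distribution: P(Rh-) = 1/4.
Independent loci: 1/4 × 1/4 = 1/16.

1/16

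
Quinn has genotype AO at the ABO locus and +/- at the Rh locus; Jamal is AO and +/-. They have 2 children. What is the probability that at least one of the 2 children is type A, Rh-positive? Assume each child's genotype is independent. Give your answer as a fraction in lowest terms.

ABO cross AO × AO → 1/4 O, 3/4 A.
Rh cross +/- × +/- → 3/4 Rh+, 1/4 Rh-; so P(type A, Rh-positive) = 3/4 × 3/4 = 9/16 per child.
P(none) = (7/16)^2 = 49/256; P(at least one) = 1 − 49/256 = 207/256.

207/256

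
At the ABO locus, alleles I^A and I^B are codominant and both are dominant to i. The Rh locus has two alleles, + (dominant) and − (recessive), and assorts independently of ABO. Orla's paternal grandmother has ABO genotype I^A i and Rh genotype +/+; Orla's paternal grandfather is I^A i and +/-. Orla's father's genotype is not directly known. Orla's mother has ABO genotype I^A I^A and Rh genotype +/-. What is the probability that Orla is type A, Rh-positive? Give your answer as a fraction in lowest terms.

Orla's father's ABO genotype from I^A i × I^A i: 1/4 I^A I^A, 1/2 I^A i, 1/4 i i.
Crossing each possibility with the mother I^A I^A and summing P(type A): 1/4·1 + 1/2·1 + 1/4·1 = 1.
Similarly for Rh via the father's Rh distribution: P(Rh+) = 7/8.
Independent loci: 1 × 7/8 = 7/8.

7/8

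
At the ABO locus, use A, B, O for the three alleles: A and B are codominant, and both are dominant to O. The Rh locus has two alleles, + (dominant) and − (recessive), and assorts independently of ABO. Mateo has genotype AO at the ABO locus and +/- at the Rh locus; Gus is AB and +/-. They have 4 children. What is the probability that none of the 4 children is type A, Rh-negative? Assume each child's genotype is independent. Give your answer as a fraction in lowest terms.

ABO cross AO × AB → 1/2 A, 1/4 B, 1/4 AB.
Rh cross +/- × +/- → 3/4 Rh+, 1/4 Rh-; so P(type A, Rh-negative) = 1/2 × 1/4 = 1/8 per child.
P(not type A, Rh-negative) = 7/8 for one child; (7/8)^4 = 2401/4096.

2401/4096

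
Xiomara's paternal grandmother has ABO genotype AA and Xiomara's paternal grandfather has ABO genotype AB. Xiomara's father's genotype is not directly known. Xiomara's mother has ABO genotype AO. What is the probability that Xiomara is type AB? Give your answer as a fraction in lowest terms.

1/8

Xiomara's father's ABO genotype from AA × AB: 1/2 AA, 1/2 AB.
Crossing each possibility with the mother AO and summing P(type AB): 1/2·0 + 1/2·1/4 = 1/8.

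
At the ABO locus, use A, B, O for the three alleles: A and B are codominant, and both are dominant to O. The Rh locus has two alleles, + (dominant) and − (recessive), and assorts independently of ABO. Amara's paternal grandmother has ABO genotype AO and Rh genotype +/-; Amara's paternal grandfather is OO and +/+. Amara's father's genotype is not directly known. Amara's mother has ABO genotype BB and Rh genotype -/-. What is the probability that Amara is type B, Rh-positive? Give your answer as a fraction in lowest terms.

9/16

Amara's father's ABO genotype from AO × OO: 1/2 AO, 1/2 OO.
Crossing each possibility with the mother BB and summing P(type B): 1/2·1/2 + 1/2·1 = 3/4.
Similarly for Rh via the father's Rh distribution: P(Rh+) = 3/4.
Independent loci: 3/4 × 3/4 = 9/16.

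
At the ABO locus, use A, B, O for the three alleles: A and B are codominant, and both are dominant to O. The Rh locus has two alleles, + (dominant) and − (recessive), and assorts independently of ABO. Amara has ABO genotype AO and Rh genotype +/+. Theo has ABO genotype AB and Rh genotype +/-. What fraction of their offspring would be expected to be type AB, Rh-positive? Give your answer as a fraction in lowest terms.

ABO cross AO × AB → offspring phenotypes: 1/2 A, 1/4 B, 1/4 AB.
Rh cross +/+ × +/- → 1 Rh+.
Independent loci: P(type AB, Rh-positive) = 1/4 × 1 = 1/4.

1/4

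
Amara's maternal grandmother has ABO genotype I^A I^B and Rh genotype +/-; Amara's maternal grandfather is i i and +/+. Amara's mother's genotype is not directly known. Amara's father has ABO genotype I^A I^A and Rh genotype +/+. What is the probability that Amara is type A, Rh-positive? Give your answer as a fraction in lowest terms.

3/4

Amara's mother's ABO genotype from I^A I^B × i i: 1/2 I^A i, 1/2 I^B i.
Crossing each possibility with the father I^A I^A and summing P(type A): 1/2·1 + 1/2·1/2 = 3/4.
Similarly for Rh via the mother's Rh distribution: P(Rh+) = 1.
Independent loci: 3/4 × 1 = 3/4.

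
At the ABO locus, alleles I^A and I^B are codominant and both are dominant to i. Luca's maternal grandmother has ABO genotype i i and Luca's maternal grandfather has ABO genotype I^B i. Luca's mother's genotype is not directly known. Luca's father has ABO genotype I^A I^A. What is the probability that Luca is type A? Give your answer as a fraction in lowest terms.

3/4

Luca's mother's ABO genotype from i i × I^B i: 1/2 I^B i, 1/2 i i.
Crossing each possibility with the father I^A I^A and summing P(type A): 1/2·1/2 + 1/2·1 = 3/4.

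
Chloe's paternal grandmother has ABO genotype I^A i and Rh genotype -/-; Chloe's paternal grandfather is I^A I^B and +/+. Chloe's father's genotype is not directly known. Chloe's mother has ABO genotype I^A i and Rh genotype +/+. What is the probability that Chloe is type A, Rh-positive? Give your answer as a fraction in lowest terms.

5/8

Chloe's father's ABO genotype from I^A i × I^A I^B: 1/4 I^A I^A, 1/4 I^A I^B, 1/4 I^A i, 1/4 I^B i.
Crossing each possibility with the mother I^A i and summing P(type A): 1/4·1 + 1/4·1/2 + 1/4·3/4 + 1/4·1/4 = 5/8.
Similarly for Rh via the father's Rh distribution: P(Rh+) = 1.
Independent loci: 5/8 × 1 = 5/8.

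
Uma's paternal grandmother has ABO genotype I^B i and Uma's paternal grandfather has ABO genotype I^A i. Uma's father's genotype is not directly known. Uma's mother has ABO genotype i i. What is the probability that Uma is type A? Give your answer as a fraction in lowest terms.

Uma's father's ABO genotype from I^B i × I^A i: 1/4 I^A I^B, 1/4 I^A i, 1/4 I^B i, 1/4 i i.
Crossing each possibility with the mother i i and summing P(type A): 1/4·1/2 + 1/4·1/2 + 1/4·0 + 1/4·0 = 1/4.

1/4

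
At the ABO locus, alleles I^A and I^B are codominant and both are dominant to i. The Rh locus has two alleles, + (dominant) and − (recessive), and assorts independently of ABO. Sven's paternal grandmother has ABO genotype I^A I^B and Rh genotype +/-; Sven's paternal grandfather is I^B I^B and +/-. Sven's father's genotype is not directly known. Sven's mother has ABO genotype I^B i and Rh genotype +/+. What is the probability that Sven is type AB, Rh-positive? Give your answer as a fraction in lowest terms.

1/8

Sven's father's ABO genotype from I^A I^B × I^B I^B: 1/2 I^A I^B, 1/2 I^B I^B.
Crossing each possibility with the mother I^B i and summing P(type AB): 1/2·1/4 + 1/2·0 = 1/8.
Similarly for Rh via the father's Rh distribution: P(Rh+) = 1.
Independent loci: 1/8 × 1 = 1/8.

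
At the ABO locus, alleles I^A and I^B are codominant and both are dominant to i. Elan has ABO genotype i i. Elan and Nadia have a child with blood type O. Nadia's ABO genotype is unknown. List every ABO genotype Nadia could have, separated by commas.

For each candidate genotype of Nadia, check whether crossing it with i i can produce every observed child phenotype.
  I^A I^A → possible child types {A} ✗
  I^A I^B → possible child types {A, B} ✗
  I^A i → possible child types {O, A} ✓
  I^B I^B → possible child types {B} ✗
  I^B i → possible child types {O, B} ✓
  i i → possible child types {O} ✓

I^A i, I^B i, i i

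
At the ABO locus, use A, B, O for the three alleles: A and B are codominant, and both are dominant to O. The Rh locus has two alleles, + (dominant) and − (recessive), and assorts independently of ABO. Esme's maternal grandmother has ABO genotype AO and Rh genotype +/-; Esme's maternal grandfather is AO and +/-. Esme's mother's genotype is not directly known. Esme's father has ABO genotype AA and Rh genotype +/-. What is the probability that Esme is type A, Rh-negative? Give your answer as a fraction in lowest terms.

1/4

Esme's mother's ABO genotype from AO × AO: 1/4 AA, 1/2 AO, 1/4 OO.
Crossing each possibility with the father AA and summing P(type A): 1/4·1 + 1/2·1 + 1/4·1 = 1.
Similarly for Rh via the mother's Rh distribution: P(Rh-) = 1/4.
Independent loci: 1 × 1/4 = 1/4.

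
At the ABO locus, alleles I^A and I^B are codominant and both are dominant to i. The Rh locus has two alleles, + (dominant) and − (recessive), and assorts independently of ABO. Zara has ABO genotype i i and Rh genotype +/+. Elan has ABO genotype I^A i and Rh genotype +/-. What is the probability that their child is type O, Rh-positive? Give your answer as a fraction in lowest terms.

1/2

ABO cross i i × I^A i → offspring phenotypes: 1/2 O, 1/2 A.
Rh cross +/+ × +/- → 1 Rh+.
Independent loci: P(type O, Rh-positive) = 1/2 × 1 = 1/2.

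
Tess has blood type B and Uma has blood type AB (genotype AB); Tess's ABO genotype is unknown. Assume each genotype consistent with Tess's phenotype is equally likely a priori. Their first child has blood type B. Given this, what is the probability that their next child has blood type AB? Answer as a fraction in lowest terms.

Possible genotypes: Tess ∈ {BB, BO}; Uma ∈ {AB}.
Weight each parental genotype pair by prior × P(type-B child):
  BB × AB: posterior weight 1/2; P(next child type AB) = 1/2.
  BO × AB: posterior weight 1/2; P(next child type AB) = 1/4.
Weighted sum = 3/8.

3/8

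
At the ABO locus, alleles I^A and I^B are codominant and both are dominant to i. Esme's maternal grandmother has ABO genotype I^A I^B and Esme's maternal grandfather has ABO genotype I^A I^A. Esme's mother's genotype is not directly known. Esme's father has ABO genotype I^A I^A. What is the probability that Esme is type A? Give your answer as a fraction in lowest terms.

Esme's mother's ABO genotype from I^A I^B × I^A I^A: 1/2 I^A I^A, 1/2 I^A I^B.
Crossing each possibility with the father I^A I^A and summing P(type A): 1/2·1 + 1/2·1/2 = 3/4.

3/4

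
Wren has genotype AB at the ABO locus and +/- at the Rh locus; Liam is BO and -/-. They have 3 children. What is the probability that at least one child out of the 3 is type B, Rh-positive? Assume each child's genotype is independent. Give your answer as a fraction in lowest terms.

ABO cross AB × BO → 1/4 A, 1/2 B, 1/4 AB.
Rh cross +/- × -/- → 1/2 Rh+, 1/2 Rh-; so P(type B, Rh-positive) = 1/2 × 1/2 = 1/4 per child.
P(none) = (3/4)^3 = 27/64; P(at least one) = 1 − 27/64 = 37/64.

37/64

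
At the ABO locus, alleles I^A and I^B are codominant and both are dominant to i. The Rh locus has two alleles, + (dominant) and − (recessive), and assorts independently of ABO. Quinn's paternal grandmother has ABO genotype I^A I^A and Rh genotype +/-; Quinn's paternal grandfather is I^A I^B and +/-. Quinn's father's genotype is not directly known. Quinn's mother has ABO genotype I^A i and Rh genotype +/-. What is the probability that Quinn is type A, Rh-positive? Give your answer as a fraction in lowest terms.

9/16

Quinn's father's ABO genotype from I^A I^A × I^A I^B: 1/2 I^A I^A, 1/2 I^A I^B.
Crossing each possibility with the mother I^A i and summing P(type A): 1/2·1 + 1/2·1/2 = 3/4.
Similarly for Rh via the father's Rh distribution: P(Rh+) = 3/4.
Independent loci: 3/4 × 3/4 = 9/16.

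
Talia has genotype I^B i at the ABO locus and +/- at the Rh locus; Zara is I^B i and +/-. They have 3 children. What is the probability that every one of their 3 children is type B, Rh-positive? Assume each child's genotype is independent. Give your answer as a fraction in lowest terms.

ABO cross I^B i × I^B i → 1/4 O, 3/4 B.
Rh cross +/- × +/- → 3/4 Rh+, 1/4 Rh-; so P(type B, Rh-positive) = 3/4 × 3/4 = 9/16 per child.
All 3 independent: (9/16)^3 = 729/4096.

729/4096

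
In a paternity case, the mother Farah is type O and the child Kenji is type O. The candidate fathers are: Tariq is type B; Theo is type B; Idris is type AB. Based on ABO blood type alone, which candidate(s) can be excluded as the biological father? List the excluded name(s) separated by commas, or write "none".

Idris

A candidate is excluded only if no genotype consistent with his phenotype could produce a type O child with a type O mother.
Idris (type AB): no genotype consistent with that phenotype can produce a type-O child with a type-O mother.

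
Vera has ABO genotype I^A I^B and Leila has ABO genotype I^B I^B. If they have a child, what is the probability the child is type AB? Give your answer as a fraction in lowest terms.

1/2

ABO cross I^A I^B × I^B I^B → offspring phenotypes: 1/2 B, 1/2 AB.
So P(type AB) = 1/2.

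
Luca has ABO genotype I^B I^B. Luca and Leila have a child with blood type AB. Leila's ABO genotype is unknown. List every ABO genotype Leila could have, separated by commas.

For each candidate genotype of Leila, check whether crossing it with I^B I^B can produce every observed child phenotype.
  I^A I^A → possible child types {AB} ✓
  I^A I^B → possible child types {B, AB} ✓
  I^A i → possible child types {B, AB} ✓
  I^B I^B → possible child types {B} ✗
  I^B i → possible child types {B} ✗
  i i → possible child types {B} ✗

I^A I^A, I^A I^B, I^A i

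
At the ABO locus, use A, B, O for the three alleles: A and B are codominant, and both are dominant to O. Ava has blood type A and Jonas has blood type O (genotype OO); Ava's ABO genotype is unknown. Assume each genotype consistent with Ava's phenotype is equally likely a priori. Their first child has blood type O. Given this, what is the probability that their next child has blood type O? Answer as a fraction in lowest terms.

Possible genotypes: Ava ∈ {AA, AO}; Jonas ∈ {OO}.
Weight each parental genotype pair by prior × P(type-O child):
  AO × OO: posterior weight 1; P(next child type O) = 1/2.
Weighted sum = 1/2.

1/2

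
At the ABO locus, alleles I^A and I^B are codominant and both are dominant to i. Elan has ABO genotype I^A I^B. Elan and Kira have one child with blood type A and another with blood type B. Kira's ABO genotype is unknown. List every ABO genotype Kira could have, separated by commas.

I^A I^B, I^A i, I^B i, i i

For each candidate genotype of Kira, check whether crossing it with I^A I^B can produce every observed child phenotype.
  I^A I^A → possible child types {A, AB} ✗
  I^A I^B → possible child types {A, B, AB} ✓
  I^A i → possible child types {A, B, AB} ✓
  I^B I^B → possible child types {B, AB} ✗
  I^B i → possible child types {A, B, AB} ✓
  i i → possible child types {A, B} ✓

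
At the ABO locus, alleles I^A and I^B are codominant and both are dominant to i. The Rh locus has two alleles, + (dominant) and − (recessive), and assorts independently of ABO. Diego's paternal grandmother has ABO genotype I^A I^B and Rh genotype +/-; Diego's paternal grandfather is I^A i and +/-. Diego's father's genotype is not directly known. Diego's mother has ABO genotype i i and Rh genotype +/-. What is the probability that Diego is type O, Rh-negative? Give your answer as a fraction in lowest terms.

1/16

Diego's father's ABO genotype from I^A I^B × I^A i: 1/4 I^A I^A, 1/4 I^A I^B, 1/4 I^A i, 1/4 I^B i.
Crossing each possibility with the mother i i and summing P(type O): 1/4·0 + 1/4·0 + 1/4·1/2 + 1/4·1/2 = 1/4.
Similarly for Rh via the father's Rh distribution: P(Rh-) = 1/4.
Independent loci: 1/4 × 1/4 = 1/16.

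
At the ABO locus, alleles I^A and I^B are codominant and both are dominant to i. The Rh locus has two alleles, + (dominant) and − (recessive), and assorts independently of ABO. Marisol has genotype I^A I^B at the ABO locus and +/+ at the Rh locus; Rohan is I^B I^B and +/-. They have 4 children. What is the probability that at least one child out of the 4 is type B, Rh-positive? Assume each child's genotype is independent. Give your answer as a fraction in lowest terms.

15/16

ABO cross I^A I^B × I^B I^B → 1/2 B, 1/2 AB.
Rh cross +/+ × +/- → 1 Rh+; so P(type B, Rh-positive) = 1/2 × 1 = 1/2 per child.
P(none) = (1/2)^4 = 1/16; P(at least one) = 1 − 1/16 = 15/16.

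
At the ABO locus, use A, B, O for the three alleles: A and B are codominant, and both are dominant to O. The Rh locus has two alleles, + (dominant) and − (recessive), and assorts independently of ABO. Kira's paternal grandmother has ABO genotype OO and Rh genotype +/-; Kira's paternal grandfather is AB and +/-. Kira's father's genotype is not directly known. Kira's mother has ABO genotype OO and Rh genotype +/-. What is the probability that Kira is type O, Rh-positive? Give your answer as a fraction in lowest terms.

3/8

Kira's father's ABO genotype from OO × AB: 1/2 AO, 1/2 BO.
Crossing each possibility with the mother OO and summing P(type O): 1/2·1/2 + 1/2·1/2 = 1/2.
Similarly for Rh via the father's Rh distribution: P(Rh+) = 3/4.
Independent loci: 1/2 × 3/4 = 3/8.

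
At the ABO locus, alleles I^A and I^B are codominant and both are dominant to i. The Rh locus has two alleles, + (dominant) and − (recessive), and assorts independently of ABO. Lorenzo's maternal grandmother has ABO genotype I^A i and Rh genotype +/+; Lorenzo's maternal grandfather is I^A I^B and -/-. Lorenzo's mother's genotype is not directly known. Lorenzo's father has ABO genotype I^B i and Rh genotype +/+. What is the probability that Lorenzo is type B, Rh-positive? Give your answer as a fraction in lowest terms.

3/8

Lorenzo's mother's ABO genotype from I^A i × I^A I^B: 1/4 I^A I^A, 1/4 I^A I^B, 1/4 I^A i, 1/4 I^B i.
Crossing each possibility with the father I^B i and summing P(type B): 1/4·0 + 1/4·1/2 + 1/4·1/4 + 1/4·3/4 = 3/8.
Similarly for Rh via the mother's Rh distribution: P(Rh+) = 1.
Independent loci: 3/8 × 1 = 3/8.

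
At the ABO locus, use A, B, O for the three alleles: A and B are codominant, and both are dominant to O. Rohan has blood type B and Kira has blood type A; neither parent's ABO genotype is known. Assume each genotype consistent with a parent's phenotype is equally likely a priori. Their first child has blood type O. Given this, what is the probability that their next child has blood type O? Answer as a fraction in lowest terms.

1/4

Possible genotypes: Rohan ∈ {BB, BO}; Kira ∈ {AA, AO}.
Weight each parental genotype pair by prior × P(type-O child):
  BO × AO: posterior weight 1; P(next child type O) = 1/4.
Weighted sum = 1/4.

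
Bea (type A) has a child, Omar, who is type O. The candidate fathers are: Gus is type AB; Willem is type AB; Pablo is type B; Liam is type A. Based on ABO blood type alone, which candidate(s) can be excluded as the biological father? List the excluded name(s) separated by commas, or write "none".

A candidate is excluded only if no genotype consistent with his phenotype could produce a type O child with a type A mother.
Gus (type AB): no genotype consistent with that phenotype can produce a type-O child with a type-A mother.
Willem (type AB): no genotype consistent with that phenotype can produce a type-O child with a type-A mother.

Gus, Willem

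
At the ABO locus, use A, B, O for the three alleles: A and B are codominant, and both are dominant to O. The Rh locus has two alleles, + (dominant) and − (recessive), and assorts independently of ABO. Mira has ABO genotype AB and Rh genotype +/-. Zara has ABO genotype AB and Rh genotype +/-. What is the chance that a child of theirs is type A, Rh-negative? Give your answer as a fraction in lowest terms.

1/16

ABO cross AB × AB → offspring phenotypes: 1/4 A, 1/4 B, 1/2 AB.
Rh cross +/- × +/- → 3/4 Rh+, 1/4 Rh-.
Independent loci: P(type A, Rh-negative) = 1/4 × 1/4 = 1/16.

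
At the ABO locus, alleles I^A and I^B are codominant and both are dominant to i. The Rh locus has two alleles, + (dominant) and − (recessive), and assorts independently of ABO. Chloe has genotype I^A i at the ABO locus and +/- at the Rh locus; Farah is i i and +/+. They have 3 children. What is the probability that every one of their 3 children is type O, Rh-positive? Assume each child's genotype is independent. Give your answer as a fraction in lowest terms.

ABO cross I^A i × i i → 1/2 O, 1/2 A.
Rh cross +/- × +/+ → 1 Rh+; so P(type O, Rh-positive) = 1/2 × 1 = 1/2 per child.
All 3 independent: (1/2)^3 = 1/8.

1/8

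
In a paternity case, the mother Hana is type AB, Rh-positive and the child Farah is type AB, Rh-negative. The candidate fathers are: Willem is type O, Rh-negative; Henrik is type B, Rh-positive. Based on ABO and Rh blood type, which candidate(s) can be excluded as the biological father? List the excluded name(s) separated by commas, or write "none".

A candidate is excluded only if no genotype consistent with his phenotype could produce a type AB, Rh-negative child with a type AB, Rh-positive mother.
Willem (type O, Rh-): no genotype consistent with that phenotype can produce a type-AB Rh- child with a type-AB mother.

Willem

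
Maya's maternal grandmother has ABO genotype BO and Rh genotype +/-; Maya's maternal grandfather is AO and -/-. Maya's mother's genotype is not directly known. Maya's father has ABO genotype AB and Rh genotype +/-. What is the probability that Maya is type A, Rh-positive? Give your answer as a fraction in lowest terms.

Maya's mother's ABO genotype from BO × AO: 1/4 AB, 1/4 AO, 1/4 BO, 1/4 OO.
Crossing each possibility with the father AB and summing P(type A): 1/4·1/4 + 1/4·1/2 + 1/4·1/4 + 1/4·1/2 = 3/8.
Similarly for Rh via the mother's Rh distribution: P(Rh+) = 5/8.
Independent loci: 3/8 × 5/8 = 15/64.

15/64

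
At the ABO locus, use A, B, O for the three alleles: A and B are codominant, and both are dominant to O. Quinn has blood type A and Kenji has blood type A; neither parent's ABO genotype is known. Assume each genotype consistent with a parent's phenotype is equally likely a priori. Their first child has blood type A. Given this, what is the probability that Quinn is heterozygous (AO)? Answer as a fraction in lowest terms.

7/15

Possible genotypes: Quinn ∈ {AA, AO}; Kenji ∈ {AA, AO}.
Weight each parental genotype pair by prior × P(type-A child):
  AA × AA: posterior weight 4/15.
  AA × AO: posterior weight 4/15.
  AO × AA: posterior weight 4/15.
  AO × AO: posterior weight 1/5.
Sum the posterior weight over pairs where Quinn is AO: 7/15.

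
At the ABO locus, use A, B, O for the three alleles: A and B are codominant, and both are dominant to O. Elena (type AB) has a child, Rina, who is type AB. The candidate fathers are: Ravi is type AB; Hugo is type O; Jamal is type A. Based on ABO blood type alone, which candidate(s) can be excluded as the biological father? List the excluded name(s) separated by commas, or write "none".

Hugo

A candidate is excluded only if no genotype consistent with his phenotype could produce a type AB child with a type AB mother.
Hugo (type O): no genotype consistent with that phenotype can produce a type-AB child with a type-AB mother.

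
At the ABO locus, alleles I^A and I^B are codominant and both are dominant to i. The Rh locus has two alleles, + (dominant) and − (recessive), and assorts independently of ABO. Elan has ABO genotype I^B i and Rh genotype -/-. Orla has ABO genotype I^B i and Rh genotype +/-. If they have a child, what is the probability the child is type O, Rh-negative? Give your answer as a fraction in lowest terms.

1/8

ABO cross I^B i × I^B i → offspring phenotypes: 1/4 O, 3/4 B.
Rh cross -/- × +/- → 1/2 Rh+, 1/2 Rh-.
Independent loci: P(type O, Rh-negative) = 1/4 × 1/2 = 1/8.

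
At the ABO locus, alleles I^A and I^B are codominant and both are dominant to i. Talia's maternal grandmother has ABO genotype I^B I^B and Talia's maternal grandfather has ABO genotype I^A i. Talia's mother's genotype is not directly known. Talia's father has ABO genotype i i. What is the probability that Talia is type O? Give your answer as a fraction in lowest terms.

Talia's mother's ABO genotype from I^B I^B × I^A i: 1/2 I^A I^B, 1/2 I^B i.
Crossing each possibility with the father i i and summing P(type O): 1/2·0 + 1/2·1/2 = 1/4.

1/4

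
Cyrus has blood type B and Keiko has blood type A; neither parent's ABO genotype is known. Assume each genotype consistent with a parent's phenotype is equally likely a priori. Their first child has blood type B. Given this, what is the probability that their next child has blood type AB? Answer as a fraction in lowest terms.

5/12

Possible genotypes: Cyrus ∈ {I^B I^B, I^B i}; Keiko ∈ {I^A I^A, I^A i}.
Weight each parental genotype pair by prior × P(type-B child):
  I^B I^B × I^A i: posterior weight 2/3; P(next child type AB) = 1/2.
  I^B i × I^A i: posterior weight 1/3; P(next child type AB) = 1/4.
Weighted sum = 5/12.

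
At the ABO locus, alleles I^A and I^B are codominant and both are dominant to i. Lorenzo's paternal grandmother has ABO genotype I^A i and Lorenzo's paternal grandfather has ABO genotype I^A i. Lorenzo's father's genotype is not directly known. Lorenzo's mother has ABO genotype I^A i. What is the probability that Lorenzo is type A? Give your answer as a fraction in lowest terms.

3/4

Lorenzo's father's ABO genotype from I^A i × I^A i: 1/4 I^A I^A, 1/2 I^A i, 1/4 i i.
Crossing each possibility with the mother I^A i and summing P(type A): 1/4·1 + 1/2·3/4 + 1/4·1/2 = 3/4.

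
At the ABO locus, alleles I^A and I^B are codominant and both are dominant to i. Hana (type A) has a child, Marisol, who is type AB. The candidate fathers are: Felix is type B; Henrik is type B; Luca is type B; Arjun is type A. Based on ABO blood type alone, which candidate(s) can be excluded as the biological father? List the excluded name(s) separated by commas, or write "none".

A candidate is excluded only if no genotype consistent with his phenotype could produce a type AB child with a type A mother.
Arjun (type A): no genotype consistent with that phenotype can produce a type-AB child with a type-A mother.

Arjun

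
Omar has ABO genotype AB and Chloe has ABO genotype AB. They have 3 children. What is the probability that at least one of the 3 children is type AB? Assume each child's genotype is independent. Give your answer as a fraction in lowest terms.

7/8

ABO cross AB × AB → 1/4 A, 1/4 B, 1/2 AB.
So P(type AB) = 1/2 per child.
P(none) = (1/2)^3 = 1/8; P(at least one) = 1 − 1/8 = 7/8.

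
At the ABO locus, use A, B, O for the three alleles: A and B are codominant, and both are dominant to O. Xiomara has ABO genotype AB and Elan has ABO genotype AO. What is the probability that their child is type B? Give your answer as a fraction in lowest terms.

ABO cross AB × AO → offspring phenotypes: 1/2 A, 1/4 B, 1/4 AB.
So P(type B) = 1/4.

1/4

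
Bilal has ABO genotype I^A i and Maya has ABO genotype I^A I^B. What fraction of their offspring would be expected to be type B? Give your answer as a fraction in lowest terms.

ABO cross I^A i × I^A I^B → offspring phenotypes: 1/2 A, 1/4 B, 1/4 AB.
So P(type B) = 1/4.

1/4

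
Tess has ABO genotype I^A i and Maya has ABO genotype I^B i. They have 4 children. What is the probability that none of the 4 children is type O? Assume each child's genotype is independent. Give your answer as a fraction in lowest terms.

81/256

ABO cross I^A i × I^B i → 1/4 O, 1/4 A, 1/4 B, 1/4 AB.
So P(type O) = 1/4 per child.
P(not type O) = 3/4 for one child; (3/4)^4 = 81/256.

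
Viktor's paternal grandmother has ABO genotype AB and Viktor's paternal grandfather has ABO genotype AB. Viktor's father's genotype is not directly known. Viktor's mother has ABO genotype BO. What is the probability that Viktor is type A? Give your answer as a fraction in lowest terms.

Viktor's father's ABO genotype from AB × AB: 1/4 AA, 1/2 AB, 1/4 BB.
Crossing each possibility with the mother BO and summing P(type A): 1/4·1/2 + 1/2·1/4 + 1/4·0 = 1/4.

1/4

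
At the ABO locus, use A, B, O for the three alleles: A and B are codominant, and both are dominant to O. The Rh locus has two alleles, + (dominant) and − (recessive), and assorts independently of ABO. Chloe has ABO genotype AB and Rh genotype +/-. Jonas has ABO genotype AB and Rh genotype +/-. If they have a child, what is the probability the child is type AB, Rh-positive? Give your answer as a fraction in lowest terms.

ABO cross AB × AB → offspring phenotypes: 1/4 A, 1/4 B, 1/2 AB.
Rh cross +/- × +/- → 3/4 Rh+, 1/4 Rh-.
Independent loci: P(type AB, Rh-positive) = 1/2 × 3/4 = 3/8.

3/8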